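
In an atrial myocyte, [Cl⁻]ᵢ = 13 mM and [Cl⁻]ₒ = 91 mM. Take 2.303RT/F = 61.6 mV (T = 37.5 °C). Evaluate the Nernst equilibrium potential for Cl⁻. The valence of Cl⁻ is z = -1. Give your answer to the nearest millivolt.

E = (61.6/z) · log₁₀([Cl⁻]_out/[Cl⁻]_in) with z = -1.
For an anion, dividing by z = -1 reverses the sign.
= (61.6/-1) · log₁₀(91/13) = -61.60 · log₁₀(7)
= -61.60 · (0.8451) = -52.06 mV

-52 mV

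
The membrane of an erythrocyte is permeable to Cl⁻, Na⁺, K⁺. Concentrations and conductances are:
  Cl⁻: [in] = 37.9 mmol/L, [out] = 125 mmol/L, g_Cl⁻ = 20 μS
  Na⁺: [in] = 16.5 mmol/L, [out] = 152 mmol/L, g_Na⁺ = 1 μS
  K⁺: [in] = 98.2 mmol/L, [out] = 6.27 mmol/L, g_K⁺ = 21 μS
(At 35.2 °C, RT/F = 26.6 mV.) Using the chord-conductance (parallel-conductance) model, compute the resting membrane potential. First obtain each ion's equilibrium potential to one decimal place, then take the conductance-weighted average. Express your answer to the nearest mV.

E_Cl⁻ = (26.6/-1)·ln(125/37.9) = -31.7 mV
E_Na⁺ = (26.6/1)·ln(152/16.5) = 59.1 mV
E_K⁺ = (26.6/1)·ln(6.27/98.2) = -73.2 mV
Vm = (Σ gᵢEᵢ)/(Σ gᵢ) = (20·-31.7 + 1·59.1 + 21·-73.2) / (20 + 1 + 21)
= -2112.10 / 42 = -50.29 mV

-50 mV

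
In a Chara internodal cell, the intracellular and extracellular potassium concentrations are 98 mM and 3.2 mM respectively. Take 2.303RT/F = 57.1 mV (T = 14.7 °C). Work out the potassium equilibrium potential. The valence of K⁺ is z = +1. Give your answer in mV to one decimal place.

E = (57.1/z) · log₁₀([K⁺]_out/[K⁺]_in) with z = +1.
= (57.1/1) · log₁₀(3.2/98) = 57.10 · log₁₀(0.03265)
= 57.10 · (-1.4861) = -84.85 mV

-84.9 mV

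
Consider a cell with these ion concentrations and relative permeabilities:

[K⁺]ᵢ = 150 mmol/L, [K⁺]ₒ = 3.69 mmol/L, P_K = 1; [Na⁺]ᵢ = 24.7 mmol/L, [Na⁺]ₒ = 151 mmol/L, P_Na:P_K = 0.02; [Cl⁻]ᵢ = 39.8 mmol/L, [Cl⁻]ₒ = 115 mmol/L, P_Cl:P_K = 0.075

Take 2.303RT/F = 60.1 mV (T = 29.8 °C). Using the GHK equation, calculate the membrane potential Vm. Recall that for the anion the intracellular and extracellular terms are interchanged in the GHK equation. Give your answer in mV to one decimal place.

Vm = 60.1 · log₁₀[(Σ P·[cation]ₒ + Σ P·[anion]ᵢ) / (Σ P·[cation]ᵢ + Σ P·[anion]ₒ)]
Numerator = 1×3.69 + 0.02×151 + 0.075×39.8 = 9.695
Denominator = 1×150 + 0.02×24.7 + 0.075×115 = 159.1
Vm = 60.1 · log₁₀(0.060929) = 60.1 × (-1.2152) = -73.03 mV

-73.0 mV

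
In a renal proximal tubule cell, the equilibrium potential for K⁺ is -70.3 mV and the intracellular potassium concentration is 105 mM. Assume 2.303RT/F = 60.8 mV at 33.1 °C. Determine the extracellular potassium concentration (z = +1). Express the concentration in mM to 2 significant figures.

7.3 mM

Nernst: E = (60.8/1) · log₁₀([out]/[in]), so log₁₀([out]/[in]) = -70.3 × 1 / 60.8 = -1.1562.
[out]/[in] = 10^(-1.1562) = 0.06978.
[out] = 0.06978 × 105 = 7.327 mM.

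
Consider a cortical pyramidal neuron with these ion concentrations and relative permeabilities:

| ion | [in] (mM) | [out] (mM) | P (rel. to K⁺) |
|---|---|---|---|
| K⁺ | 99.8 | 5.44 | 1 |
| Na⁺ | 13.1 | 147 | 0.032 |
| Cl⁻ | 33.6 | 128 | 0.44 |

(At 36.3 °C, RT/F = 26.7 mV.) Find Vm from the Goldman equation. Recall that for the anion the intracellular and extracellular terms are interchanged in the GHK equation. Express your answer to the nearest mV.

-49 mV

Vm = 26.7 · ln[(Σ P·[cation]ₒ + Σ P·[anion]ᵢ) / (Σ P·[cation]ᵢ + Σ P·[anion]ₒ)]
Numerator = 1×5.44 + 0.032×147 + 0.44×33.6 = 24.93
Denominator = 1×99.8 + 0.032×13.1 + 0.44×128 = 156.5
Vm = 26.7 · ln(0.15924) = 26.7 × (-1.8373) = -49.06 mV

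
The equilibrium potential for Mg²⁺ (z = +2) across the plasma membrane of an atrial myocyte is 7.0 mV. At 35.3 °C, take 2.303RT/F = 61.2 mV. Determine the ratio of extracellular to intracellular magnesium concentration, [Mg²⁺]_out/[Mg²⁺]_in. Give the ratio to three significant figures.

log₁₀([out]/[in]) = E·z/(61.2) = 7.0 × 2 / 61.2 = 0.2288
[out]/[in] = 10^(0.2288) = 1.693

1.69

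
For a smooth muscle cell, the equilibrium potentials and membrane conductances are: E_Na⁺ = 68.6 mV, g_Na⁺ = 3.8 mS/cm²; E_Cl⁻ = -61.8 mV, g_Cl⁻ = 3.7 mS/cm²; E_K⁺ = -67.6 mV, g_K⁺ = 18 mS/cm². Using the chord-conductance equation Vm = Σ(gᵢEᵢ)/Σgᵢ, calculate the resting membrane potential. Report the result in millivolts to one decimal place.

Σ gᵢEᵢ = 3.8·(68.6) + 3.7·(-61.8) + 18·(-67.6) = -1184.78
Σ gᵢ = 3.8 + 3.7 + 18 = 25.5
Vm = -1184.78 / 25.5 = -46.46 mV

-46.5 mV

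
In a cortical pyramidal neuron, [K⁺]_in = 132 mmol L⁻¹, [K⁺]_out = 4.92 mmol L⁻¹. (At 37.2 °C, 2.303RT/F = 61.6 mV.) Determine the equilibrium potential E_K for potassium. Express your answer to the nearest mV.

-88 mV

E = (61.6/z) · log₁₀([K⁺]_out/[K⁺]_in) with z = +1.
= (61.6/1) · log₁₀(4.92/132) = 61.60 · log₁₀(0.03727)
= 61.60 · (-1.4286) = -88.00 mV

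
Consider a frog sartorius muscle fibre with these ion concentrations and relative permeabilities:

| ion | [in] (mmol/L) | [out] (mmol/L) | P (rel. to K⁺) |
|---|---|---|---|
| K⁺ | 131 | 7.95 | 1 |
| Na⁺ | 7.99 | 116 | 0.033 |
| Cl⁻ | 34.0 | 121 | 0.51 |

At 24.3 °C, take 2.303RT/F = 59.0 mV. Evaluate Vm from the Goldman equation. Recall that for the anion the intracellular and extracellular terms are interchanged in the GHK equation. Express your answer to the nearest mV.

Vm = 59.0 · log₁₀[(Σ P·[cation]ₒ + Σ P·[anion]ᵢ) / (Σ P·[cation]ᵢ + Σ P·[anion]ₒ)]
Numerator = 1×7.95 + 0.033×116 + 0.51×34.0 = 29.12
Denominator = 1×131 + 0.033×7.99 + 0.51×121 = 193
Vm = 59.0 · log₁₀(0.15089) = 59.0 × (-0.8213) = -48.46 mV

-48 mV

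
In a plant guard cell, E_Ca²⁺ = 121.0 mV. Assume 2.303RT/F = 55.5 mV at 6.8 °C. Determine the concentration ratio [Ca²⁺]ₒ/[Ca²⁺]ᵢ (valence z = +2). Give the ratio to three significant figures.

22900

log₁₀([out]/[in]) = E·z/(55.5) = 121.0 × 2 / 55.5 = 4.3604
[out]/[in] = 10^(4.3604) = 2.293e+04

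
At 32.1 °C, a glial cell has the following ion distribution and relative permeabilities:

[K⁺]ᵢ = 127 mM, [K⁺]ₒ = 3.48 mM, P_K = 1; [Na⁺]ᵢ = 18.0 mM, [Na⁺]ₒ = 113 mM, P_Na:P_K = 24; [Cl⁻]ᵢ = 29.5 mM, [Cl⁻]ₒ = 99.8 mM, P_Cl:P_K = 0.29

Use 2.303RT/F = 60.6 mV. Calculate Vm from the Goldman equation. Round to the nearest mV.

40 mV

Vm = 60.6 · log₁₀[(Σ P·[cation]ₒ + Σ P·[anion]ᵢ) / (Σ P·[cation]ᵢ + Σ P·[anion]ₒ)]
Numerator = 1×3.48 + 24×113 + 0.29×29.5 = 2724
Denominator = 1×127 + 24×18.0 + 0.29×99.8 = 587.9
Vm = 60.6 · log₁₀(4.6332) = 60.6 × (0.6659) = 40.35 mV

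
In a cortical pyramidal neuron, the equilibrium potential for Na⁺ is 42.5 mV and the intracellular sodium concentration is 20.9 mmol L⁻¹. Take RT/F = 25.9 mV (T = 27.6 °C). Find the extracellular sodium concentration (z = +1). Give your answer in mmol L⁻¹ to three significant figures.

Nernst: E = (25.9/1) · ln([out]/[in]), so ln([out]/[in]) = 42.5 × 1 / 25.9 = 1.6409.
[out]/[in] = e^(1.6409) = 5.16.
[out] = 5.16 × 20.9 = 107.8 mmol L⁻¹.

108 mmol L⁻¹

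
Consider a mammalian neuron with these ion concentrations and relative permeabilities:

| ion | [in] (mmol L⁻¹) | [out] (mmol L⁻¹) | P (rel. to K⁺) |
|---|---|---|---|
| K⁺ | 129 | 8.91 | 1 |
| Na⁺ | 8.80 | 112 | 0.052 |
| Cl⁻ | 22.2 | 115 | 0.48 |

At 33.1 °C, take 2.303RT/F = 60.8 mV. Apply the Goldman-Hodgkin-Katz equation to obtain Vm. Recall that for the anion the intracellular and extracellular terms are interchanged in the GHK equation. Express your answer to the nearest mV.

-52 mV

Vm = 60.8 · log₁₀[(Σ P·[cation]ₒ + Σ P·[anion]ᵢ) / (Σ P·[cation]ᵢ + Σ P·[anion]ₒ)]
Numerator = 1×8.91 + 0.052×112 + 0.48×22.2 = 25.39
Denominator = 1×129 + 0.052×8.80 + 0.48×115 = 184.7
Vm = 60.8 · log₁₀(0.1375) = 60.8 × (-0.8617) = -52.39 mV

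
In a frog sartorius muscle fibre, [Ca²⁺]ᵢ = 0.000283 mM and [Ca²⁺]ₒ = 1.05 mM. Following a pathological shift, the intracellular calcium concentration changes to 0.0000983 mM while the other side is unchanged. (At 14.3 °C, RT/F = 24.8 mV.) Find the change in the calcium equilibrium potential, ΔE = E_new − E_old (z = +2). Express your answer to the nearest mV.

E_old = (24.8/2)·ln(1.05/0.000283) = 101.91 mV
E_new = (24.8/2)·ln(1.05/0.0000983) = 115.03 mV
ΔE = 115.03 − (101.91) = 13.11 mV

13 mV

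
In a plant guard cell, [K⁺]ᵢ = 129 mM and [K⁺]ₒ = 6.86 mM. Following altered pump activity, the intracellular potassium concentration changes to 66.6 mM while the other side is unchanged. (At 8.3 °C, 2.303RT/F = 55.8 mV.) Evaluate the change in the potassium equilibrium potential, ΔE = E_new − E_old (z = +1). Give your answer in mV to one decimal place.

16.0 mV

E_old = (55.8/1)·log₁₀(6.86/129) = -71.10 mV
E_new = (55.8/1)·log₁₀(6.86/66.6) = -55.08 mV
ΔE = -55.08 − (-71.10) = 16.02 mV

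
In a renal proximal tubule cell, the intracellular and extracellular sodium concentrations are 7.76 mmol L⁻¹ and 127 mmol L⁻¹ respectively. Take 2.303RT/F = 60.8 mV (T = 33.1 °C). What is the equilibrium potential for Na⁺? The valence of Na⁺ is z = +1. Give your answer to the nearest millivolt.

74 mV

E = (60.8/z) · log₁₀([Na⁺]_out/[Na⁺]_in) with z = +1.
= (60.8/1) · log₁₀(127/7.76) = 60.80 · log₁₀(16.37)
= 60.80 · (1.2139) = 73.81 mV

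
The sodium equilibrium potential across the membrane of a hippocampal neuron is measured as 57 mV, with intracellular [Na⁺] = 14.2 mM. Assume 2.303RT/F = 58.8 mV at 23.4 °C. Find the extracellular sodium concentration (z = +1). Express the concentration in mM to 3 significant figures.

132 mM

Nernst: E = (58.8/1) · log₁₀([out]/[in]), so log₁₀([out]/[in]) = 57.0 × 1 / 58.8 = 0.9694.
[out]/[in] = 10^(0.9694) = 9.319.
[out] = 9.319 × 14.2 = 132.3 mM.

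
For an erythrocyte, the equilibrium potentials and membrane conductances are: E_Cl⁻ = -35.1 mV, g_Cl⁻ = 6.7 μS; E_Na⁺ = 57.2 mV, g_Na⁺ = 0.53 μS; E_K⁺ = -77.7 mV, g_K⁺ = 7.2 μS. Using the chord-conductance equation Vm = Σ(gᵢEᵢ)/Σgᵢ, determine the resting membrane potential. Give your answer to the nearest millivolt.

Σ gᵢEᵢ = 6.7·(-35.1) + 0.53·(57.2) + 7.2·(-77.7) = -764.29
Σ gᵢ = 6.7 + 0.53 + 7.2 = 14.43
Vm = -764.29 / 14.43 = -52.97 mV

-53 mV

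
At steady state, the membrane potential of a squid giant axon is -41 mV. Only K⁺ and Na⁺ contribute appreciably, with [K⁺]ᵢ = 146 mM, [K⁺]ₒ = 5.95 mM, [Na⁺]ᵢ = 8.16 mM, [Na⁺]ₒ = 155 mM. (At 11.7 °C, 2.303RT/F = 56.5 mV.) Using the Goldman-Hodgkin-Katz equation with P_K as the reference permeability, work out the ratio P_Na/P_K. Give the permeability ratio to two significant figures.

Let α = P_Na/P_K. GHK: Vm = 56.5·log₁₀[(Kₒ + α·Naₒ)/(Kᵢ + α·Naᵢ)].
10^(Vm/56.5) = 10^(-41.0/56.5) = 0.18808
So 0.18808·(Kᵢ + α·Naᵢ) = Kₒ + α·Naₒ → α = (0.18808·146.0 − 5.95) / (155.0 − 0.18808·8.16)
α = (27.46 − 5.95) / (155.0 − 1.535) = 21.51/153.5 = 0.1402

0.14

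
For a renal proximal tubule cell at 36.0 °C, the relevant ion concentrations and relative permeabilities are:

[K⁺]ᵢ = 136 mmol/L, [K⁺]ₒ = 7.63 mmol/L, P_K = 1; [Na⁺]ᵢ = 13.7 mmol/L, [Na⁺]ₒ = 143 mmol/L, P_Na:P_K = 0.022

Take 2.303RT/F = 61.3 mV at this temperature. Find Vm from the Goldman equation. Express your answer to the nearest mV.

Vm = 61.3 · log₁₀[(Σ P·[cation]ₒ + Σ P·[anion]ᵢ) / (Σ P·[cation]ᵢ + Σ P·[anion]ₒ)]
Numerator = 1×7.63 + 0.022×143 = 10.78
Denominator = 1×136 + 0.022×13.7 = 136.3
Vm = 61.3 · log₁₀(0.07906) = 61.3 × (-1.1020) = -67.56 mV

-68 mV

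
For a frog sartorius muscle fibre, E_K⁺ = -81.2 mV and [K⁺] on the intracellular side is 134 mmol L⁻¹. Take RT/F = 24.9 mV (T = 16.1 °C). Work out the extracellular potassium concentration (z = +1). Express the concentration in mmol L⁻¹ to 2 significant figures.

5.1 mmol L⁻¹

Nernst: E = (24.9/1) · ln([out]/[in]), so ln([out]/[in]) = -81.2 × 1 / 24.9 = -3.2610.
[out]/[in] = e^(-3.2610) = 0.03835.
[out] = 0.03835 × 134 = 5.139 mmol L⁻¹.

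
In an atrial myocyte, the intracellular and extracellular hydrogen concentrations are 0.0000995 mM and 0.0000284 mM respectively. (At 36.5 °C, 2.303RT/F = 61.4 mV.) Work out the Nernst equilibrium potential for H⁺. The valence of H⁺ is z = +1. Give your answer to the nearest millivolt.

E = (61.4/z) · log₁₀([H⁺]_out/[H⁺]_in) with z = +1.
= (61.4/1) · log₁₀(0.0000284/0.0000995) = 61.40 · log₁₀(0.2854)
= 61.40 · (-0.5445) = -33.43 mV

-33 mV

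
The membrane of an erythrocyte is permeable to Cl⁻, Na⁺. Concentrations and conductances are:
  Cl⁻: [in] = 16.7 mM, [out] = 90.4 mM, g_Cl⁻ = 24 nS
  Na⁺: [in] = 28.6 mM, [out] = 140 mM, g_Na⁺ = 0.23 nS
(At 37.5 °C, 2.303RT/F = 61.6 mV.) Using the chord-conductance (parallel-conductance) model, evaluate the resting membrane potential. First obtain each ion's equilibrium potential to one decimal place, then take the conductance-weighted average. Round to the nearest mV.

-44 mV

E_Cl⁻ = (61.6/-1)·log₁₀(90.4/16.7) = -45.2 mV
E_Na⁺ = (61.6/1)·log₁₀(140/28.6) = 42.5 mV
Vm = (Σ gᵢEᵢ)/(Σ gᵢ) = (24·-45.2 + 0.23·42.5) / (24 + 0.23)
= -1075.03 / 24.23 = -44.37 mV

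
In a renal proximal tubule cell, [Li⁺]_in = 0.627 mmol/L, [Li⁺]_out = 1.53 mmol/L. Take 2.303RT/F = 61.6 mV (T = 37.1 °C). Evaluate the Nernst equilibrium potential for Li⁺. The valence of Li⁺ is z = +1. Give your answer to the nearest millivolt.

E = (61.6/z) · log₁₀([Li⁺]_out/[Li⁺]_in) with z = +1.
= (61.6/1) · log₁₀(1.53/0.627) = 61.60 · log₁₀(2.44)
= 61.60 · (0.3874) = 23.87 mV

24 mV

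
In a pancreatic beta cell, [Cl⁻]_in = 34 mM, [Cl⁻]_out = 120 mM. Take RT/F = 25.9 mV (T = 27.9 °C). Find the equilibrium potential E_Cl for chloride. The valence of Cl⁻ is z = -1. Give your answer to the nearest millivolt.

-33 mV

E = (25.9/z) · ln([Cl⁻]_out/[Cl⁻]_in) with z = -1.
For an anion, dividing by z = -1 reverses the sign.
= (25.9/-1) · ln(120/34) = -25.90 · ln(3.529)
= -25.90 · (1.2611) = -32.66 mV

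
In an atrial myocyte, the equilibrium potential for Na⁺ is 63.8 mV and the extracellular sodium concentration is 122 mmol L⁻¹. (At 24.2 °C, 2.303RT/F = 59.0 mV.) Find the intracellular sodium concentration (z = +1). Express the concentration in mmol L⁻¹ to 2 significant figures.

10 mmol L⁻¹

Nernst: E = (59.0/1) · log₁₀([out]/[in]), so log₁₀([out]/[in]) = 63.8 × 1 / 59.0 = 1.0814.
[out]/[in] = 10^(1.0814) = 12.06.
[in] = 122 / 12.06 = 10.12 mmol L⁻¹.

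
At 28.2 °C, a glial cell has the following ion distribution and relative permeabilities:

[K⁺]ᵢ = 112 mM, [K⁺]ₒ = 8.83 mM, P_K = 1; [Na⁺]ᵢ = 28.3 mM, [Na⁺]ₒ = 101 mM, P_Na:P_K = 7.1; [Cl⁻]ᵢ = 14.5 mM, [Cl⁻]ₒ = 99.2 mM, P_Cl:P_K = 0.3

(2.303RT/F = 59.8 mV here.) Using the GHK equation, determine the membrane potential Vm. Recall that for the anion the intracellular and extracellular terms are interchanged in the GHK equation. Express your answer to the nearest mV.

20 mV

Vm = 59.8 · log₁₀[(Σ P·[cation]ₒ + Σ P·[anion]ᵢ) / (Σ P·[cation]ᵢ + Σ P·[anion]ₒ)]
Numerator = 1×8.83 + 7.1×101 + 0.3×14.5 = 730.3
Denominator = 1×112 + 7.1×28.3 + 0.3×99.2 = 342.7
Vm = 59.8 · log₁₀(2.131) = 59.8 × (0.3286) = 19.65 mV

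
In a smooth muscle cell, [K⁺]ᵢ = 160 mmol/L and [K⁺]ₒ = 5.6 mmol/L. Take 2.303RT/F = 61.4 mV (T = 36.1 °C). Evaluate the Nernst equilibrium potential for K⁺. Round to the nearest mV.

-89 mV

E = (61.4/z) · log₁₀([K⁺]_out/[K⁺]_in) with z = +1.
= (61.4/1) · log₁₀(5.6/160) = 61.40 · log₁₀(0.035)
= 61.40 · (-1.4559) = -89.39 mV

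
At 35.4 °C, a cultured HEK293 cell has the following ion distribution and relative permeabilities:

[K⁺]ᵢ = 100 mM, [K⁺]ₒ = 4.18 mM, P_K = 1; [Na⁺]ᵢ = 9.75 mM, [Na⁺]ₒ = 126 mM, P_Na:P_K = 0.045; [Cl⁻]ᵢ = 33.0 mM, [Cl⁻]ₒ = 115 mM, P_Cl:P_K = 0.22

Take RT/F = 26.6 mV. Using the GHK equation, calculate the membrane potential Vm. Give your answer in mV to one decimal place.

-53.1 mV

Vm = 26.6 · ln[(Σ P·[cation]ₒ + Σ P·[anion]ᵢ) / (Σ P·[cation]ᵢ + Σ P·[anion]ₒ)]
Numerator = 1×4.18 + 0.045×126 + 0.22×33.0 = 17.11
Denominator = 1×100 + 0.045×9.75 + 0.22×115 = 125.7
Vm = 26.6 · ln(0.13608) = 26.6 × (-1.9945) = -53.05 mV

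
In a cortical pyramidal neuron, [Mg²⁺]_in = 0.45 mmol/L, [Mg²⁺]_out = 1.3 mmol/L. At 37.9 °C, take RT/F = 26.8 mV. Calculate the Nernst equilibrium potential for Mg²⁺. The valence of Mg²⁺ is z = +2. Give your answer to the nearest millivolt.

14 mV

E = (26.8/z) · ln([Mg²⁺]_out/[Mg²⁺]_in) with z = +2.
= (26.8/2) · ln(1.3/0.45) = 13.40 · ln(2.889)
= 13.40 · (1.0609) = 14.22 mV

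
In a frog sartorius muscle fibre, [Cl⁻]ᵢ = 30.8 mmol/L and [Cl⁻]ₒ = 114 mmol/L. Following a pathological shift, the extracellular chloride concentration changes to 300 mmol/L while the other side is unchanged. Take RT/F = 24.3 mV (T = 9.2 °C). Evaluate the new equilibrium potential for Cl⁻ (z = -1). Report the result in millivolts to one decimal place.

-55.3 mV

After the shift: [Cl⁻]_out = 300, [Cl⁻]_in = 30.8 mmol/L.
E_new = (24.3/-1)·ln(300/30.8) = -24.30 · (2.2763) = -55.31 mV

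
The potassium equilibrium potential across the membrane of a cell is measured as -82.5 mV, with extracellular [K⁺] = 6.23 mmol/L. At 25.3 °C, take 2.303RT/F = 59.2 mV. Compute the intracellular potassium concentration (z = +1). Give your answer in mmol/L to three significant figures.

Nernst: E = (59.2/1) · log₁₀([out]/[in]), so log₁₀([out]/[in]) = -82.5 × 1 / 59.2 = -1.3936.
[out]/[in] = 10^(-1.3936) = 0.0404.
[in] = 6.23 / 0.0404 = 154.2 mmol/L.

154 mmol/L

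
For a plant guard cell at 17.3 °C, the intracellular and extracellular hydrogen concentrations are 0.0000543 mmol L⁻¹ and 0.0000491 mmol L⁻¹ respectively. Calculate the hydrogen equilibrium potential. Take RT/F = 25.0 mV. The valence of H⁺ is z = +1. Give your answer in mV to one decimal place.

-2.5 mV

E = (25.0/z) · ln([H⁺]_out/[H⁺]_in) with z = +1.
= (25.0/1) · ln(0.0000491/0.0000543) = 25.00 · ln(0.9042)
= 25.00 · (-0.1007) = -2.52 mV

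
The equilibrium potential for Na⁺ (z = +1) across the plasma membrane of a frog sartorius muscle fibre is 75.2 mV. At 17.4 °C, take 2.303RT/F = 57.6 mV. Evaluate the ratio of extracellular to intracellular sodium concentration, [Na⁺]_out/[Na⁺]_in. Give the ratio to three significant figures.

20.2

log₁₀([out]/[in]) = E·z/(57.6) = 75.2 × 1 / 57.6 = 1.3056
[out]/[in] = 10^(1.3056) = 20.21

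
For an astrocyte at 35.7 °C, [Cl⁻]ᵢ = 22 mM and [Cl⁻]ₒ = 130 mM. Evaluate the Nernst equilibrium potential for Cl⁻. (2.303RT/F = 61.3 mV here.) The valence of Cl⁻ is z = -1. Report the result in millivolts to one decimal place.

-47.3 mV

E = (61.3/z) · log₁₀([Cl⁻]_out/[Cl⁻]_in) with z = -1.
For an anion, dividing by z = -1 reverses the sign.
= (61.3/-1) · log₁₀(130/22) = -61.30 · log₁₀(5.909)
= -61.30 · (0.7715) = -47.29 mV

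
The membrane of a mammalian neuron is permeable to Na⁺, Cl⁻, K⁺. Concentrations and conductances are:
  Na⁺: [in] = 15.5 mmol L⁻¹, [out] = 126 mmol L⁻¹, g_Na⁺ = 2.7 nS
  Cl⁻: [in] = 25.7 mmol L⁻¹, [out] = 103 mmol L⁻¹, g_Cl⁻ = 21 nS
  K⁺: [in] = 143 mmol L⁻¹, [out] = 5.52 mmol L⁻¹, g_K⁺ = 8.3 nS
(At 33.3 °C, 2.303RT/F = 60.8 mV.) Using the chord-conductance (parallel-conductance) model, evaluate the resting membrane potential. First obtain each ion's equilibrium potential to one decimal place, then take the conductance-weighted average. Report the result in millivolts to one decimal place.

-41.7 mV

E_Na⁺ = (60.8/1)·log₁₀(126/15.5) = 55.3 mV
E_Cl⁻ = (60.8/-1)·log₁₀(103/25.7) = -36.7 mV
E_K⁺ = (60.8/1)·log₁₀(5.52/143) = -85.9 mV
Vm = (Σ gᵢEᵢ)/(Σ gᵢ) = (2.7·55.3 + 21·-36.7 + 8.3·-85.9) / (2.7 + 21 + 8.3)
= -1334.36 / 32 = -41.70 mV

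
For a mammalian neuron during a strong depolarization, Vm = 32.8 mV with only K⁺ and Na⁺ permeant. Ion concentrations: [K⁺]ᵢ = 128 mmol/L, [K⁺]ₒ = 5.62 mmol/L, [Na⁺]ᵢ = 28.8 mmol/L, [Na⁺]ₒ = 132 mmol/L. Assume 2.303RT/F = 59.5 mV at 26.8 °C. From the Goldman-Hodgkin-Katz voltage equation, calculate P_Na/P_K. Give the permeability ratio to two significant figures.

Let α = P_Na/P_K. GHK: Vm = 59.5·log₁₀[(Kₒ + α·Naₒ)/(Kᵢ + α·Naᵢ)].
10^(Vm/59.5) = 10^(32.8/59.5) = 3.5584
So 3.5584·(Kᵢ + α·Naᵢ) = Kₒ + α·Naₒ → α = (3.5584·128.0 − 5.62) / (132.0 − 3.5584·28.8)
α = (455.5 − 5.62) / (132.0 − 102.5) = 449.9/29.52 = 15.24

15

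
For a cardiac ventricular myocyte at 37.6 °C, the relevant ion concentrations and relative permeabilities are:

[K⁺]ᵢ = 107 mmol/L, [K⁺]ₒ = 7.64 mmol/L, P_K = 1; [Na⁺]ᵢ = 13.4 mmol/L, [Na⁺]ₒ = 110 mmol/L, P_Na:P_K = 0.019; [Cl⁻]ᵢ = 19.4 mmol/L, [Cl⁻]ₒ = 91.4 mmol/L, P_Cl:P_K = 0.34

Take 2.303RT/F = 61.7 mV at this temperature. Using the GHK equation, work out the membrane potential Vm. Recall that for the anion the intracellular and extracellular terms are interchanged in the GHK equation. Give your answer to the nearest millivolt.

Vm = 61.7 · log₁₀[(Σ P·[cation]ₒ + Σ P·[anion]ᵢ) / (Σ P·[cation]ᵢ + Σ P·[anion]ₒ)]
Numerator = 1×7.64 + 0.019×110 + 0.34×19.4 = 16.33
Denominator = 1×107 + 0.019×13.4 + 0.34×91.4 = 138.3
Vm = 61.7 · log₁₀(0.11802) = 61.7 × (-0.9280) = -57.26 mV

-57 mV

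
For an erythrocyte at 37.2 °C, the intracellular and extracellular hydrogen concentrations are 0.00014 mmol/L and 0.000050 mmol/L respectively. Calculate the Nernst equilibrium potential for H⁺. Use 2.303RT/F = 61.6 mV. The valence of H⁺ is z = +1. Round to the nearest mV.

E = (61.6/z) · log₁₀([H⁺]_out/[H⁺]_in) with z = +1.
= (61.6/1) · log₁₀(0.000050/0.00014) = 61.60 · log₁₀(0.3571)
= 61.60 · (-0.4472) = -27.54 mV

-28 mV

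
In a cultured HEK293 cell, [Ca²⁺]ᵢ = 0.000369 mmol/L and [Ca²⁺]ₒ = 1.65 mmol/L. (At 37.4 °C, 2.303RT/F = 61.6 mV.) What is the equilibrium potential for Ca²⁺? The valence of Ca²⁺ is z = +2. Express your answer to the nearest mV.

112 mV

E = (61.6/z) · log₁₀([Ca²⁺]_out/[Ca²⁺]_in) with z = +2.
= (61.6/2) · log₁₀(1.65/0.000369) = 30.80 · log₁₀(4472)
= 30.80 · (3.6505) = 112.43 mV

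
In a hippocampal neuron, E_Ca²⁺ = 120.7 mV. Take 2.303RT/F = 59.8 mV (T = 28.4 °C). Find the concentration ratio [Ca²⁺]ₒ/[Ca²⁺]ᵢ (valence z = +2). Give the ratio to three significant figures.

10900

log₁₀([out]/[in]) = E·z/(59.8) = 120.7 × 2 / 59.8 = 4.0368
[out]/[in] = 10^(4.0368) = 1.088e+04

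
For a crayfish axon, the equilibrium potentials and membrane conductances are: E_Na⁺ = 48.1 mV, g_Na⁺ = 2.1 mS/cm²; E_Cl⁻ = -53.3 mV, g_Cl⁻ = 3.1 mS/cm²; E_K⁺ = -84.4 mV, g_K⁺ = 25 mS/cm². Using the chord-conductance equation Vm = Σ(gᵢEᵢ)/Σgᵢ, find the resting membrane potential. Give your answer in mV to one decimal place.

Σ gᵢEᵢ = 2.1·(48.1) + 3.1·(-53.3) + 25·(-84.4) = -2174.22
Σ gᵢ = 2.1 + 3.1 + 25 = 30.2
Vm = -2174.22 / 30.2 = -71.99 mV

-72.0 mV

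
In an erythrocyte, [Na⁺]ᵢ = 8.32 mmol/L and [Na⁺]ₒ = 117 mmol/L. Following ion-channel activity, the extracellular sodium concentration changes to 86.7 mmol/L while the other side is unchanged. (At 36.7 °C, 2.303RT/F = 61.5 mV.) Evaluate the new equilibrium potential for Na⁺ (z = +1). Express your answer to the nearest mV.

63 mV

After the shift: [Na⁺]_out = 86.7, [Na⁺]_in = 8.32 mmol/L.
E_new = (61.5/1)·log₁₀(86.7/8.32) = 61.50 · (1.0179) = 62.60 mV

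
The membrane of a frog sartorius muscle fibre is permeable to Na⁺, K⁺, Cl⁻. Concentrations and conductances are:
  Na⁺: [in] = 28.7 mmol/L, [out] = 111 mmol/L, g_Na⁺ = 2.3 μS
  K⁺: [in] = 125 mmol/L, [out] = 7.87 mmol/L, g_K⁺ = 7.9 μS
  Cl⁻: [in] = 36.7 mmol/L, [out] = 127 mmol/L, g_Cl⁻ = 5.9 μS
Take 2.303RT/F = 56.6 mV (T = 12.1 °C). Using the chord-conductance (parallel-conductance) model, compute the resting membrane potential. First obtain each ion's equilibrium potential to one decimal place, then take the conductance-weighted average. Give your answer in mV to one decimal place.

E_Na⁺ = (56.6/1)·log₁₀(111/28.7) = 33.2 mV
E_K⁺ = (56.6/1)·log₁₀(7.87/125) = -68.0 mV
E_Cl⁻ = (56.6/-1)·log₁₀(127/36.7) = -30.5 mV
Vm = (Σ gᵢEᵢ)/(Σ gᵢ) = (2.3·33.2 + 7.9·-68.0 + 5.9·-30.5) / (2.3 + 7.9 + 5.9)
= -640.79 / 16.1 = -39.80 mV

-39.8 mV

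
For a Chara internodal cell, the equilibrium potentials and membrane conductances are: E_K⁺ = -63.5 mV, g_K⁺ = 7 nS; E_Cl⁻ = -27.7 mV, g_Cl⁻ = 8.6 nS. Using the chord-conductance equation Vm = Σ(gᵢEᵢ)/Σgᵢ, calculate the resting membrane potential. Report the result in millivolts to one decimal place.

-43.8 mV

Σ gᵢEᵢ = 7·(-63.5) + 8.6·(-27.7) = -682.72
Σ gᵢ = 7 + 8.6 = 15.6
Vm = -682.72 / 15.6 = -43.76 mV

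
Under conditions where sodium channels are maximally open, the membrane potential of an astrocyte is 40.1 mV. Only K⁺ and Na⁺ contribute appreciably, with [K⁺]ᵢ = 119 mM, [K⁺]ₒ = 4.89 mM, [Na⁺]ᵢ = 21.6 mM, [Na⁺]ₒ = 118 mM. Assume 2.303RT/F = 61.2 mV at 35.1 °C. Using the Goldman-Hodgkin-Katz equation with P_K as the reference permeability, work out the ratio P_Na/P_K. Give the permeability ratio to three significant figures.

26.2

Let α = P_Na/P_K. GHK: Vm = 61.2·log₁₀[(Kₒ + α·Naₒ)/(Kᵢ + α·Naᵢ)].
10^(Vm/61.2) = 10^(40.1/61.2) = 4.5209
So 4.5209·(Kᵢ + α·Naᵢ) = Kₒ + α·Naₒ → α = (4.5209·119.0 − 4.89) / (118.0 − 4.5209·21.6)
α = (538 − 4.89) / (118.0 − 97.65) = 533.1/20.35 = 26.2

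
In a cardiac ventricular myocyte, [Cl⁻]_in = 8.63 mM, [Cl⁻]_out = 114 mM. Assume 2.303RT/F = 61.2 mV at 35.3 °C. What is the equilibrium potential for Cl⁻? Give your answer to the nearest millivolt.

E = (61.2/z) · log₁₀([Cl⁻]_out/[Cl⁻]_in) with z = -1.
For an anion, dividing by z = -1 reverses the sign.
= (61.2/-1) · log₁₀(114/8.63) = -61.20 · log₁₀(13.21)
= -61.20 · (1.1209) = -68.60 mV

-69 mV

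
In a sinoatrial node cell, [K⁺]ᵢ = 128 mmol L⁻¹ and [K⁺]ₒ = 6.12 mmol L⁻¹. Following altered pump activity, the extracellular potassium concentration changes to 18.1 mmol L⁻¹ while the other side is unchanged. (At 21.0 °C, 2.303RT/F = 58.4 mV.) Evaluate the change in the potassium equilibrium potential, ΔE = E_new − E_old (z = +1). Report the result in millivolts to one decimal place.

27.5 mV

E_old = (58.4/1)·log₁₀(6.12/128) = -77.11 mV
E_new = (58.4/1)·log₁₀(18.1/128) = -49.61 mV
ΔE = -49.61 − (-77.11) = 27.50 mV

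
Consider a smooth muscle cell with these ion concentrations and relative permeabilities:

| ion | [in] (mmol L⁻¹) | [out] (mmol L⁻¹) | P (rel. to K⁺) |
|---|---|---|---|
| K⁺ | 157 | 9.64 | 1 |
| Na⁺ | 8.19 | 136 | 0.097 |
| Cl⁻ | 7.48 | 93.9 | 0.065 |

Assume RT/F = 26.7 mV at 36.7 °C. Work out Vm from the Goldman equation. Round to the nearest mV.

Vm = 26.7 · ln[(Σ P·[cation]ₒ + Σ P·[anion]ᵢ) / (Σ P·[cation]ᵢ + Σ P·[anion]ₒ)]
Numerator = 1×9.64 + 0.097×136 + 0.065×7.48 = 23.32
Denominator = 1×157 + 0.097×8.19 + 0.065×93.9 = 163.9
Vm = 26.7 · ln(0.14227) = 26.7 × (-1.9500) = -52.07 mV

-52 mV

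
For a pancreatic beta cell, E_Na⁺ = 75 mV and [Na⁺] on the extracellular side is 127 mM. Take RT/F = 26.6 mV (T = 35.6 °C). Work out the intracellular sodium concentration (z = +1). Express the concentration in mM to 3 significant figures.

7.57 mM

Nernst: E = (26.6/1) · ln([out]/[in]), so ln([out]/[in]) = 75.0 × 1 / 26.6 = 2.8195.
[out]/[in] = e^(2.8195) = 16.77.
[in] = 127 / 16.77 = 7.573 mM.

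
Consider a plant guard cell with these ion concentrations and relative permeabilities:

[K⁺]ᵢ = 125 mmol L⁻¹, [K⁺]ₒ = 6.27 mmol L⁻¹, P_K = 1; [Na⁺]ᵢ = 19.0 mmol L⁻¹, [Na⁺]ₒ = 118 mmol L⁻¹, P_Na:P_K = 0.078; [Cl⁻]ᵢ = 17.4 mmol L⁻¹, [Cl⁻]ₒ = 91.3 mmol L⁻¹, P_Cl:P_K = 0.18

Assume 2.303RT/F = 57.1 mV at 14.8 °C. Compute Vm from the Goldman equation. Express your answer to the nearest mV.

Vm = 57.1 · log₁₀[(Σ P·[cation]ₒ + Σ P·[anion]ᵢ) / (Σ P·[cation]ᵢ + Σ P·[anion]ₒ)]
Numerator = 1×6.27 + 0.078×118 + 0.18×17.4 = 18.61
Denominator = 1×125 + 0.078×19.0 + 0.18×91.3 = 142.9
Vm = 57.1 · log₁₀(0.13019) = 57.1 × (-0.8854) = -50.56 mV

-51 mV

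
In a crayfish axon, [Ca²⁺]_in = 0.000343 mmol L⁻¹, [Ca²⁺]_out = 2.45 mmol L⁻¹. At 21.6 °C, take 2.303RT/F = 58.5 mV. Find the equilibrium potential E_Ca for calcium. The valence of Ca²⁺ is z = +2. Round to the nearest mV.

E = (58.5/z) · log₁₀([Ca²⁺]_out/[Ca²⁺]_in) with z = +2.
= (58.5/2) · log₁₀(2.45/0.000343) = 29.25 · log₁₀(7143)
= 29.25 · (3.8539) = 112.73 mV

113 mV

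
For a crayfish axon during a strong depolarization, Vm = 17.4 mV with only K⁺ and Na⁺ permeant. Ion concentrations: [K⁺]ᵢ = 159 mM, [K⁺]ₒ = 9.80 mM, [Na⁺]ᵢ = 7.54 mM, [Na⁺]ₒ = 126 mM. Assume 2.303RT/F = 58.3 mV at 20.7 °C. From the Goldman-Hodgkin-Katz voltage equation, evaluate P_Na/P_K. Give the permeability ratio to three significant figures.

2.76

Let α = P_Na/P_K. GHK: Vm = 58.3·log₁₀[(Kₒ + α·Naₒ)/(Kᵢ + α·Naᵢ)].
10^(Vm/58.3) = 10^(17.4/58.3) = 1.9882
So 1.9882·(Kᵢ + α·Naᵢ) = Kₒ + α·Naₒ → α = (1.9882·159.0 − 9.8) / (126.0 − 1.9882·7.54)
α = (316.1 − 9.8) / (126.0 − 14.99) = 306.3/111 = 2.759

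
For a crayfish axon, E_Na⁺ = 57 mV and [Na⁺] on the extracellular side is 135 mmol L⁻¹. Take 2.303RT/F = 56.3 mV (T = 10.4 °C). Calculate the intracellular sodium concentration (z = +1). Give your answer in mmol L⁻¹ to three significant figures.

13.1 mmol L⁻¹

Nernst: E = (56.3/1) · log₁₀([out]/[in]), so log₁₀([out]/[in]) = 57.0 × 1 / 56.3 = 1.0124.
[out]/[in] = 10^(1.0124) = 10.29.
[in] = 135 / 10.29 = 13.12 mmol L⁻¹.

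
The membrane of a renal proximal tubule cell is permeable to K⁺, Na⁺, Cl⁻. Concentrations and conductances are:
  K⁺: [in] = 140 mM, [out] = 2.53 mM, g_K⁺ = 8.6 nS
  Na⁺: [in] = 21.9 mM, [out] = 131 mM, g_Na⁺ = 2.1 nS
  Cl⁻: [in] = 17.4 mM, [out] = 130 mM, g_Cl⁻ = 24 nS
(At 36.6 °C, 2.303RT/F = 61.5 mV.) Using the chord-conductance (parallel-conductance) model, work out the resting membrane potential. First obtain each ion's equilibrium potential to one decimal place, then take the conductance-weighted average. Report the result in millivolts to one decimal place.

E_K⁺ = (61.5/1)·log₁₀(2.53/140) = -107.2 mV
E_Na⁺ = (61.5/1)·log₁₀(131/21.9) = 47.8 mV
E_Cl⁻ = (61.5/-1)·log₁₀(130/17.4) = -53.7 mV
Vm = (Σ gᵢEᵢ)/(Σ gᵢ) = (8.6·-107.2 + 2.1·47.8 + 24·-53.7) / (8.6 + 2.1 + 24)
= -2110.34 / 34.7 = -60.82 mV

-60.8 mV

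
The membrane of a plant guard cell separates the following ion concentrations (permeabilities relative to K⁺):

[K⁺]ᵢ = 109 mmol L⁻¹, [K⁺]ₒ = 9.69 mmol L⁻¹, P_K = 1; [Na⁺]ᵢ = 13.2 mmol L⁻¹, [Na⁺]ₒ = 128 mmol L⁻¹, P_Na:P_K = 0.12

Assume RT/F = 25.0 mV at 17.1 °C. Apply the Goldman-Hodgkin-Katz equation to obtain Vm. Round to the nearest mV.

Vm = 25.0 · ln[(Σ P·[cation]ₒ + Σ P·[anion]ᵢ) / (Σ P·[cation]ᵢ + Σ P·[anion]ₒ)]
Numerator = 1×9.69 + 0.12×128 = 25.05
Denominator = 1×109 + 0.12×13.2 = 110.6
Vm = 25.0 · ln(0.22652) = 25.0 × (-1.4849) = -37.12 mV

-37 mV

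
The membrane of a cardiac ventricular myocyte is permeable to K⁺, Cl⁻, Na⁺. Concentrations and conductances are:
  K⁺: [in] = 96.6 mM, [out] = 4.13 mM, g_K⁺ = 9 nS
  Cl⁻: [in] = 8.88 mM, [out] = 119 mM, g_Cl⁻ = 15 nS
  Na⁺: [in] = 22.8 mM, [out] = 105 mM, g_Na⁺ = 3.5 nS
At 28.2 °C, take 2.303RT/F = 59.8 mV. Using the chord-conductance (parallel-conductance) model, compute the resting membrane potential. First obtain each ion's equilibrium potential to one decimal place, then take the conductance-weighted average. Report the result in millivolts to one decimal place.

E_K⁺ = (59.8/1)·log₁₀(4.13/96.6) = -81.9 mV
E_Cl⁻ = (59.8/-1)·log₁₀(119/8.88) = -67.4 mV
E_Na⁺ = (59.8/1)·log₁₀(105/22.8) = 39.7 mV
Vm = (Σ gᵢEᵢ)/(Σ gᵢ) = (9·-81.9 + 15·-67.4 + 3.5·39.7) / (9 + 15 + 3.5)
= -1609.15 / 27.5 = -58.51 mV

-58.5 mV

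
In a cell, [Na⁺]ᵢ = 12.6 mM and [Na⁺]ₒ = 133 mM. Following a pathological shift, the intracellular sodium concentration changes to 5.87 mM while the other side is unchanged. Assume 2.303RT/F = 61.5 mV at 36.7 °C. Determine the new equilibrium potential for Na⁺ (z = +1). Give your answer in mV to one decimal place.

After the shift: [Na⁺]_out = 133, [Na⁺]_in = 5.87 mM.
E_new = (61.5/1)·log₁₀(133/5.87) = 61.50 · (1.3552) = 83.35 mV

83.3 mV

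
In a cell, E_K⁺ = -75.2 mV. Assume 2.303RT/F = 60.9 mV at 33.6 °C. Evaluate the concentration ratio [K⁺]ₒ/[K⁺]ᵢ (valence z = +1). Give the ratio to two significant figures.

0.058

log₁₀([out]/[in]) = E·z/(60.9) = -75.2 × 1 / 60.9 = -1.2348
[out]/[in] = 10^(-1.2348) = 0.05824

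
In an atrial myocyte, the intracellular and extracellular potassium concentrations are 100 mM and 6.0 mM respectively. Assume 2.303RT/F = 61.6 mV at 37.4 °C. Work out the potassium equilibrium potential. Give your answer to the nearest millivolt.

-75 mV

E = (61.6/z) · log₁₀([K⁺]_out/[K⁺]_in) with z = +1.
= (61.6/1) · log₁₀(6.0/100) = 61.60 · log₁₀(0.06)
= 61.60 · (-1.2218) = -75.27 mV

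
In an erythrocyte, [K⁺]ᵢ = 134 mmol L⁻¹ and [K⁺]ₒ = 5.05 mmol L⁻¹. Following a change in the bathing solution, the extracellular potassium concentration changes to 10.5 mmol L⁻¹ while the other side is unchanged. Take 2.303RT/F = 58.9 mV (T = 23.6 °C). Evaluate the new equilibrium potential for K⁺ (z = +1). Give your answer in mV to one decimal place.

After the shift: [K⁺]_out = 10.5, [K⁺]_in = 134 mmol L⁻¹.
E_new = (58.9/1)·log₁₀(10.5/134) = 58.90 · (-1.1059) = -65.14 mV

-65.1 mV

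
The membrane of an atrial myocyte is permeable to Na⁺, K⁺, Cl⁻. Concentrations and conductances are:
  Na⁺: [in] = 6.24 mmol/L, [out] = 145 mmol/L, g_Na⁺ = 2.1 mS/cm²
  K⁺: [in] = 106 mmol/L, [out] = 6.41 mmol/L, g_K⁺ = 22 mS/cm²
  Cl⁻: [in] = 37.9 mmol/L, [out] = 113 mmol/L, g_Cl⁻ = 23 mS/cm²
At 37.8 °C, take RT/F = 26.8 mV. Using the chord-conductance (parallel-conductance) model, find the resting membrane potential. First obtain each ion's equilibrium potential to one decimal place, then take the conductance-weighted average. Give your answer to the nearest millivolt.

-46 mV

E_Na⁺ = (26.8/1)·ln(145/6.24) = 84.3 mV
E_K⁺ = (26.8/1)·ln(6.41/106) = -75.2 mV
E_Cl⁻ = (26.8/-1)·ln(113/37.9) = -29.3 mV
Vm = (Σ gᵢEᵢ)/(Σ gᵢ) = (2.1·84.3 + 22·-75.2 + 23·-29.3) / (2.1 + 22 + 23)
= -2151.27 / 47.1 = -45.67 mV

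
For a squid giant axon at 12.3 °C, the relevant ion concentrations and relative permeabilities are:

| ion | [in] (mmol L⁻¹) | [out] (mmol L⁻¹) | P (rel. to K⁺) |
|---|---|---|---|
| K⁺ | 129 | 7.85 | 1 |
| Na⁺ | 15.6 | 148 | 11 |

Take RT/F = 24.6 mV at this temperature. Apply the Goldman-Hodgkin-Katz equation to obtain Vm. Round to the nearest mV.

42 mV

Vm = 24.6 · ln[(Σ P·[cation]ₒ + Σ P·[anion]ᵢ) / (Σ P·[cation]ᵢ + Σ P·[anion]ₒ)]
Numerator = 1×7.85 + 11×148 = 1636
Denominator = 1×129 + 11×15.6 = 300.6
Vm = 24.6 · ln(5.4419) = 24.6 × (1.6941) = 41.68 mV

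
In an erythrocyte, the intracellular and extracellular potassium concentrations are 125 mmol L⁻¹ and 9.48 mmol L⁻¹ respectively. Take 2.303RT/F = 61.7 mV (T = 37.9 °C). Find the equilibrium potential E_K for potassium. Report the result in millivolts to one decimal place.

E = (61.7/z) · log₁₀([K⁺]_out/[K⁺]_in) with z = +1.
= (61.7/1) · log₁₀(9.48/125) = 61.70 · log₁₀(0.07584)
= 61.70 · (-1.1201) = -69.11 mV

-69.1 mV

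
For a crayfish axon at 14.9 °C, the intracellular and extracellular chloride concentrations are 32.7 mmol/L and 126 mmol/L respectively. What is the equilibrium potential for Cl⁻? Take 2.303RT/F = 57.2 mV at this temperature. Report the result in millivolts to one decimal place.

-33.5 mV

E = (57.2/z) · log₁₀([Cl⁻]_out/[Cl⁻]_in) with z = -1.
For an anion, dividing by z = -1 reverses the sign.
= (57.2/-1) · log₁₀(126/32.7) = -57.20 · log₁₀(3.853)
= -57.20 · (0.5858) = -33.51 mV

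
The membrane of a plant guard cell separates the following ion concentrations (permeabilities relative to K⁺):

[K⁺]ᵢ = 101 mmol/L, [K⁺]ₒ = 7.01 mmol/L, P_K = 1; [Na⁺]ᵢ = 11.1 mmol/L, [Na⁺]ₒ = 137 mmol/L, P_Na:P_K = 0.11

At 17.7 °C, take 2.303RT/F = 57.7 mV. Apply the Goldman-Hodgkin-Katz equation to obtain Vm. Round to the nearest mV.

-38 mV

Vm = 57.7 · log₁₀[(Σ P·[cation]ₒ + Σ P·[anion]ᵢ) / (Σ P·[cation]ᵢ + Σ P·[anion]ₒ)]
Numerator = 1×7.01 + 0.11×137 = 22.08
Denominator = 1×101 + 0.11×11.1 = 102.2
Vm = 57.7 · log₁₀(0.216) = 57.7 × (-0.6655) = -38.40 mV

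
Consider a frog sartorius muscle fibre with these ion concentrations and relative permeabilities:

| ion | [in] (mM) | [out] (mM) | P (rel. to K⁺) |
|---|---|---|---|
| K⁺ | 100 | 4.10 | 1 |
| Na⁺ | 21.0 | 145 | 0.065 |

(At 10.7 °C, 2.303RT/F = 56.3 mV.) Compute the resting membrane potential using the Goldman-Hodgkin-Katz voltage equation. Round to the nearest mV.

Vm = 56.3 · log₁₀[(Σ P·[cation]ₒ + Σ P·[anion]ᵢ) / (Σ P·[cation]ᵢ + Σ P·[anion]ₒ)]
Numerator = 1×4.10 + 0.065×145 = 13.53
Denominator = 1×100 + 0.065×21.0 = 101.4
Vm = 56.3 · log₁₀(0.13343) = 56.3 × (-0.8748) = -49.25 mV

-49 mV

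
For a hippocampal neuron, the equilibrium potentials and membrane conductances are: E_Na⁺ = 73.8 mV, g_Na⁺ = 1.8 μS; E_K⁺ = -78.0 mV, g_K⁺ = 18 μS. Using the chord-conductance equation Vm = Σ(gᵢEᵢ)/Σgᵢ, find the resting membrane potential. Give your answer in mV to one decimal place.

-64.2 mV

Σ gᵢEᵢ = 1.8·(73.8) + 18·(-78.0) = -1271.16
Σ gᵢ = 1.8 + 18 = 19.8
Vm = -1271.16 / 19.8 = -64.20 mV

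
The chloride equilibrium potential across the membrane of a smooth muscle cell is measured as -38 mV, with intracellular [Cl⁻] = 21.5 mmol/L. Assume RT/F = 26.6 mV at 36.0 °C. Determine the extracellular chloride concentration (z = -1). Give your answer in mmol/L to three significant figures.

Nernst: E = (26.6/-1) · ln([out]/[in]), so ln([out]/[in]) = -38.0 × -1 / 26.6 = 1.4286.
[out]/[in] = e^(1.4286) = 4.173.
[out] = 4.173 × 21.5 = 89.71 mmol/L.

89.7 mmol/L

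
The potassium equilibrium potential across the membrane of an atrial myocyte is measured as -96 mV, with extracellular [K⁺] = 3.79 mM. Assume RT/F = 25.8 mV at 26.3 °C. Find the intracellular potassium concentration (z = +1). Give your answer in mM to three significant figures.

157 mM

Nernst: E = (25.8/1) · ln([out]/[in]), so ln([out]/[in]) = -96.0 × 1 / 25.8 = -3.7209.
[out]/[in] = e^(-3.7209) = 0.02421.
[in] = 3.79 / 0.02421 = 156.5 mM.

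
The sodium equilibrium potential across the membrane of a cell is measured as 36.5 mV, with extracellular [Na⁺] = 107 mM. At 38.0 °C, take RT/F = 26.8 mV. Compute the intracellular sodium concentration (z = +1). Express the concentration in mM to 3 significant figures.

27.4 mM

Nernst: E = (26.8/1) · ln([out]/[in]), so ln([out]/[in]) = 36.5 × 1 / 26.8 = 1.3619.
[out]/[in] = e^(1.3619) = 3.904.
[in] = 107 / 3.904 = 27.41 mM.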